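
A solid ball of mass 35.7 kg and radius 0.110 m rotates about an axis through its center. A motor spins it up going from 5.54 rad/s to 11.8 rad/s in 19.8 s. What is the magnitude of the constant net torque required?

I = (2/5)MR² = (2/5)(35.7)(0.110)² = 0.1728 kg·m².
α = Δω/Δt = (11.8 − 5.54)/19.8 = 0.3162 rad/s².
τ = Iα = (0.1728)(0.3162) = 0.05463 N·m.

τ ≈ 0.0546 N·m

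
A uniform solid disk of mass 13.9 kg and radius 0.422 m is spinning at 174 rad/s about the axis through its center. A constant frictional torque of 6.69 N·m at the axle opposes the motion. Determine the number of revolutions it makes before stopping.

≈ 446 revolutions

I = ½MR² = (1/2)(13.9)(0.422)² = 1.238 kg·m².
The net torque has magnitude 6.69 N·m, opposing ω.
|α| = τ/I = 6.690/1.238 = 5.405 rad/s² (deceleration).
ω² = ω₀² − 2|α|θ with ω = 0 ⇒ θ = ω₀²/(2|α|) = 2801 rad = 445.7 rev.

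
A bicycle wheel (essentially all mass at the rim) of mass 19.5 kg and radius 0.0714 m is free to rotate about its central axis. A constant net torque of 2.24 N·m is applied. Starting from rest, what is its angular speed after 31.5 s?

ω ≈ 710 rad/s

I = MR² = (19.5)(0.0714)² = 0.09941 kg·m².
α = τ/I = 2.24/0.09941 = 22.53 rad/s².
ω = ω₀ + αt = 0 + (22.53)(31.5) = 709.8 rad/s.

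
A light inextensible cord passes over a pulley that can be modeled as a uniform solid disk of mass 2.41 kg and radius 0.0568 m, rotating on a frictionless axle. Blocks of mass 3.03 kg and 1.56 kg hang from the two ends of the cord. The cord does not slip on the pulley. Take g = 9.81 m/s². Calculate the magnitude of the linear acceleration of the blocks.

I = ½MR² = (1/2)(2.41)(0.0568)² = 0.003888 kg·m².
Heavier block: m₁g − T₁ = m₁a. Lighter block: T₂ − m₂g = m₂a.
Pulley: (T₁ − T₂)R = Iα = I(a/R), so T₁ − T₂ = (I/R²)a = (1/2)M_p a = 1.205·a.
Adding the three: (m₁ − m₂)g = (m₁ + m₂ + 1.205)a, so a = (3.03 − 1.56)(9.81)/(3.03 + 1.56 + 1.205) = 2.488 m/s².

a ≈ 2.49 m/s²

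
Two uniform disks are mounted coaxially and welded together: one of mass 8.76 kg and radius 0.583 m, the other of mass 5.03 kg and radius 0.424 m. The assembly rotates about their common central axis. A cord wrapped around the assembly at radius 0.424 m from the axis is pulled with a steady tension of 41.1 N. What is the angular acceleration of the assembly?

I = ½M₁R₁² + ½M₂R₂² = ½(8.76)(0.583)² + ½(5.03)(0.424)² = 1.941 kg·m².
τ = F r = (41.1)(0.424) = 17.43 N·m.
α = τ/I = 17.43/1.941 = 8.979 rad/s².

α ≈ 8.98 rad/s²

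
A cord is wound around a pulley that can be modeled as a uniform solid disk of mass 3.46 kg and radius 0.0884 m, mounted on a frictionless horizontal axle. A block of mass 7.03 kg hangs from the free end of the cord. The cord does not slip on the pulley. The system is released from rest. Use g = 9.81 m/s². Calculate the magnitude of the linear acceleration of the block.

a ≈ 7.87 m/s²

I = ½MR² = (1/2)(3.46)(0.0884)² = 0.01352 kg·m².
Block: mg − T = ma. Pulley: TR = Iα. No-slip: a = αR, so T = (I/R²)a = 1.730·a.
Then mg = (m + 1.730)a, so a = (7.03)(9.81)/(7.03 + 1.730) = 7.873 m/s².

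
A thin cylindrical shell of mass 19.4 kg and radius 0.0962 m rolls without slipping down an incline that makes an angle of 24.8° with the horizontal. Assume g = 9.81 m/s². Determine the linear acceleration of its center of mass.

a ≈ 2.06 m/s²

Translation along the incline: Mg sinθ − f = Ma.
Rotation about the center: fR = Iα with I = MR². No-slip gives a = αR, so f = (I/R²)a = M a.
Substituting: Mg sinθ = (1 + 1.000)Ma, so a = g sinθ/(1 + 1.000) = (9.81) sin 24.8° / 2.000 = 2.057 m/s².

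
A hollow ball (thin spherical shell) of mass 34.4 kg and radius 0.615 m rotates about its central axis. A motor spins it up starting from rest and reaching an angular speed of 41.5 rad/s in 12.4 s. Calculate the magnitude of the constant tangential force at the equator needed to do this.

F ≈ 47.2 N

I = (2/3)MR² = (2/3)(34.4)(0.615)² = 8.674 kg·m².
α = Δω/Δt = (41.5 − 0)/12.4 = 3.347 rad/s².
The required torque is τ = Iα = (8.674)(3.347) = 29.03 N·m.
A tangential force at the equator gives τ = FR, so F = τ/R = 29.03/0.615 = 47.20 N.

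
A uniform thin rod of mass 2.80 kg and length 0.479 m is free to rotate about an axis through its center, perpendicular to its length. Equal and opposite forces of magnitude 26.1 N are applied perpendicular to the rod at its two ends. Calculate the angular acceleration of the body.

I = (1/12)ML² = (1/12)(2.80)(0.479)² = 0.05354 kg·m².
The couple gives τ = F·(L/2) + F·(L/2) = F L = (26.1)(0.479) = 12.50 N·m.
Newton's second law for rotation, τ = Iα, gives α = τ/I = 12.50/0.05354 = 233.5 rad/s².

α ≈ 234 rad/s²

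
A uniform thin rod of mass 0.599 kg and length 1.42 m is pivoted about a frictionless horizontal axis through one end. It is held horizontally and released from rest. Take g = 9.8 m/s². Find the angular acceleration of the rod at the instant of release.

α ≈ 10.4 rad/s²

About the pivot, I = (1/3)ML² = (1/3)(0.599)(1.42)² = 0.4026 kg·m².
The weight acts at the center, a distance L/2 = 0.7100 m from the pivot; τ = Mg(L/2) = 4.168 N·m.
α = τ/I = 4.168/0.4026 = 10.35 rad/s².
(Equivalently α = (3g/(2L)) = 10.35 rad/s².)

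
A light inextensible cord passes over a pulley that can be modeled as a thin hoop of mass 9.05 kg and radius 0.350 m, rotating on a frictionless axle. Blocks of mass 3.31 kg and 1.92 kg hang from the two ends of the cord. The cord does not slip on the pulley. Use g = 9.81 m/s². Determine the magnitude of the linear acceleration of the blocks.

I = MR² = (9.05)(0.350)² = 1.109 kg·m².
Heavier block: m₁g − T₁ = m₁a. Lighter block: T₂ − m₂g = m₂a.
Pulley: (T₁ − T₂)R = Iα = I(a/R), so T₁ − T₂ = (I/R²)a = 1·M_p a = 9.050·a.
Adding the three: (m₁ − m₂)g = (m₁ + m₂ + 9.050)a, so a = (3.31 − 1.92)(9.81)/(3.31 + 1.92 + 9.050) = 0.9549 m/s².

a ≈ 0.955 m/s²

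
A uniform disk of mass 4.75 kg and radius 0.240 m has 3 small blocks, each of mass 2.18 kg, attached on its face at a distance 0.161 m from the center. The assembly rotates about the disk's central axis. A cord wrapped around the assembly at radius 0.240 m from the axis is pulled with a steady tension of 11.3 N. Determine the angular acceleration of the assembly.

α ≈ 8.85 rad/s²

I_disk = ½MR² = ½(4.75)(0.240)² = 0.1368 kg·m².
I_blocks = 3·m·r² = 3(2.18)(0.161)² = 0.1695 kg·m².
Total I = 0.3063 kg·m².
τ = F r = (11.3)(0.240) = 2.712 N·m.
α = τ/I = 2.712/0.3063 = 8.853 rad/s².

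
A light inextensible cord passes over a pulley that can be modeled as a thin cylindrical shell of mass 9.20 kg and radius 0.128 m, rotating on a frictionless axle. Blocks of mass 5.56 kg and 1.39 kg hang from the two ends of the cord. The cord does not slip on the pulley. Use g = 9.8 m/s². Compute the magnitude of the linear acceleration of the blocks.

a ≈ 2.53 m/s²

I = MR² = (9.20)(0.128)² = 0.1507 kg·m².
Heavier block: m₁g − T₁ = m₁a. Lighter block: T₂ − m₂g = m₂a.
Pulley: (T₁ − T₂)R = Iα = I(a/R), so T₁ − T₂ = (I/R²)a = 1·M_p a = 9.200·a.
Adding the three: (m₁ − m₂)g = (m₁ + m₂ + 9.200)a, so a = (5.56 − 1.39)(9.8)/(5.56 + 1.39 + 9.200) = 2.530 m/s².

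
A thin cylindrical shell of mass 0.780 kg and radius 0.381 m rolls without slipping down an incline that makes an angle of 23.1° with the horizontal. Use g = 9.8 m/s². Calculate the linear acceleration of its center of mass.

Translation along the incline: Mg sinθ − f = Ma.
Rotation about the center: fR = Iα with I = MR². No-slip gives a = αR, so f = (I/R²)a = M a.
Substituting: Mg sinθ = (1 + 1.000)Ma, so a = g sinθ/(1 + 1.000) = (9.8) sin 23.1° / 2.000 = 1.922 m/s².

a ≈ 1.92 m/s²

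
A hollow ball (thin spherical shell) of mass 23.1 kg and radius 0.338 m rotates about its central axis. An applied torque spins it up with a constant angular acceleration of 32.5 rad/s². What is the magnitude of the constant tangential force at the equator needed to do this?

F ≈ 169 N

I = (2/3)MR² = (2/3)(23.1)(0.338)² = 1.759 kg·m².
The required torque is τ = Iα = (1.759)(32.50) = 57.18 N·m.
A tangential force at the equator gives τ = FR, so F = τ/R = 57.18/0.338 = 169.2 N.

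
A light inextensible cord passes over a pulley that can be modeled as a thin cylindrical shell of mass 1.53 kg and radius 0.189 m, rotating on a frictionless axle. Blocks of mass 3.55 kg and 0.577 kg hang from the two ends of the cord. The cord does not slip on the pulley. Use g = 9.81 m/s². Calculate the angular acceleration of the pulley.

α ≈ 27.3 rad/s²

I = MR² = (1.53)(0.189)² = 0.05465 kg·m².
Heavier block: m₁g − T₁ = m₁a. Lighter block: T₂ − m₂g = m₂a.
Pulley: (T₁ − T₂)R = Iα = I(a/R), so T₁ − T₂ = (I/R²)a = 1·M_p a = 1.530·a.
Adding the three: (m₁ − m₂)g = (m₁ + m₂ + 1.530)a, so a = (3.55 − 0.577)(9.81)/(3.55 + 0.577 + 1.530) = 5.156 m/s².
α = a/R = 5.156/0.189 = 27.28 rad/s².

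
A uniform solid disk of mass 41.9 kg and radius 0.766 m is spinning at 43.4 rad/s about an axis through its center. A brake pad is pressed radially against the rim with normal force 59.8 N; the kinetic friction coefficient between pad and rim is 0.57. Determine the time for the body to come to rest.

I = ½MR² = (1/2)(41.9)(0.766)² = 12.29 kg·m².
Friction force f = μN = (0.57)(59.8) = 34.09 N at the rim; torque magnitude τ = fR = 26.11 N·m, opposing ω.
|α| = τ/I = 26.11/12.29 = 2.124 rad/s² (deceleration).
0 = ω₀ − |α|t ⇒ t = ω₀/|α| = 43.4/2.124 = 20.43 s.

t ≈ 20.4 s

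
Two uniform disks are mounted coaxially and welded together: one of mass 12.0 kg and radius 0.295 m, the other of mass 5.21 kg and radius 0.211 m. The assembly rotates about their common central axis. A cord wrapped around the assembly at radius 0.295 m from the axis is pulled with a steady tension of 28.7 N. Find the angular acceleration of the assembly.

α ≈ 13.3 rad/s²

I = ½M₁R₁² + ½M₂R₂² = ½(12.0)(0.295)² + ½(5.21)(0.211)² = 0.6381 kg·m².
τ = F r = (28.7)(0.295) = 8.466 N·m.
α = τ/I = 8.466/0.6381 = 13.27 rad/s².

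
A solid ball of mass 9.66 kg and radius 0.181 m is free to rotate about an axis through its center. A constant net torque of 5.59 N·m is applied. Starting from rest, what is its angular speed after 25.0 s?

ω ≈ 1100 rad/s

I = (2/5)MR² = (2/5)(9.66)(0.181)² = 0.1266 kg·m².
α = τ/I = 5.59/0.1266 = 44.16 rad/s².
ω = ω₀ + αt = 0 + (44.16)(25.0) = 1104 rad/s.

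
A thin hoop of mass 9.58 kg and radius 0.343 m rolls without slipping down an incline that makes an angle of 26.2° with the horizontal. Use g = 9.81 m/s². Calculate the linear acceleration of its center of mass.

Translation along the incline: Mg sinθ − f = Ma.
Rotation about the center: fR = Iα with I = MR². No-slip gives a = αR, so f = (I/R²)a = M a.
Substituting: Mg sinθ = (1 + 1.000)Ma, so a = g sinθ/(1 + 1.000) = (9.81) sin 26.2° / 2.000 = 2.166 m/s².

a ≈ 2.17 m/s²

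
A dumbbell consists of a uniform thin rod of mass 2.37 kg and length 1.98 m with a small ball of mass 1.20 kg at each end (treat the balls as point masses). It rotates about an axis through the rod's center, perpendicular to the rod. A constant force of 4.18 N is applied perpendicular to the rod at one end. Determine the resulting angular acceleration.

I_rod = (1/12)ML² = (1/12)(2.37)(1.98)² = 0.7743 kg·m².
I_balls = 2·m·(L/2)² = 2(1.20)(0.9900)² = 2.352 kg·m².
Total I = 3.127 kg·m².
τ = F·(L/2) = (4.18)(0.990) = 4.138 N·m.
α = τ/I = 4.138/3.127 = 1.324 rad/s².

α ≈ 1.32 rad/s²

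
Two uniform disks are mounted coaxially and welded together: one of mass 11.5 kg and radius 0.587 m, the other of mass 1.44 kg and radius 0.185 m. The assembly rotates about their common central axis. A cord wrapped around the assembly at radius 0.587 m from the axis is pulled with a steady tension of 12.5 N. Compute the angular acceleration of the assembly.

α ≈ 3.66 rad/s²

I = ½M₁R₁² + ½M₂R₂² = ½(11.5)(0.587)² + ½(1.44)(0.185)² = 2.006 kg·m².
τ = F r = (12.5)(0.587) = 7.337 N·m.
α = τ/I = 7.337/2.006 = 3.658 rad/s².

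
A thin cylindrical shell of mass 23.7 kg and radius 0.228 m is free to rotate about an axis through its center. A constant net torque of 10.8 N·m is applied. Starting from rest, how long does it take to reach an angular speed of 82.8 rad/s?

t ≈ 9.45 s

I = MR² = (23.7)(0.228)² = 1.232 kg·m².
α = τ/I = 10.8/1.232 = 8.766 rad/s².
ω = αt ⇒ t = ω/α = 82.8/8.766 = 9.445 s.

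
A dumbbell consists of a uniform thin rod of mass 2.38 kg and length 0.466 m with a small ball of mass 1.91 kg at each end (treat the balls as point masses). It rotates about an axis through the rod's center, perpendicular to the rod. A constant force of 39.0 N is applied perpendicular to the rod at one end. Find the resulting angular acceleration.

I_rod = (1/12)ML² = (1/12)(2.38)(0.466)² = 0.04307 kg·m².
I_balls = 2·m·(L/2)² = 2(1.91)(0.2330)² = 0.2074 kg·m².
Total I = 0.2505 kg·m².
τ = F·(L/2) = (39.0)(0.233) = 9.087 N·m.
α = τ/I = 9.087/0.2505 = 36.28 rad/s².

α ≈ 36.3 rad/s²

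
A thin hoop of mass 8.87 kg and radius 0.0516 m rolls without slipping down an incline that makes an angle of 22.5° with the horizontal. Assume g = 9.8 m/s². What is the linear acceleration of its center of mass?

a ≈ 1.88 m/s²

Translation along the incline: Mg sinθ − f = Ma.
Rotation about the center: fR = Iα with I = MR². No-slip gives a = αR, so f = (I/R²)a = M a.
Substituting: Mg sinθ = (1 + 1.000)Ma, so a = g sinθ/(1 + 1.000) = (9.8) sin 22.5° / 2.000 = 1.875 m/s².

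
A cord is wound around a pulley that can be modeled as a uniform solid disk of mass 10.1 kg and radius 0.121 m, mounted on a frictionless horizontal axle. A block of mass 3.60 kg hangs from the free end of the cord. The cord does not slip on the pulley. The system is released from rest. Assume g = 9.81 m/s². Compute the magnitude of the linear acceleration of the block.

I = ½MR² = (1/2)(10.1)(0.121)² = 0.07394 kg·m².
Block: mg − T = ma. Pulley: TR = Iα. No-slip: a = αR, so T = (I/R²)a = 5.050·a.
Then mg = (m + 5.050)a, so a = (3.60)(9.81)/(3.60 + 5.050) = 4.083 m/s².

a ≈ 4.08 m/s²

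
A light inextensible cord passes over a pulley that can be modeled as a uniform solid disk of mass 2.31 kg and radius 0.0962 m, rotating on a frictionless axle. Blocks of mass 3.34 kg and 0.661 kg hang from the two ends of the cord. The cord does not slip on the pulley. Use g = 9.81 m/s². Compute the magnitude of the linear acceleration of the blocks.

a ≈ 5.10 m/s²

I = ½MR² = (1/2)(2.31)(0.0962)² = 0.01069 kg·m².
Heavier block: m₁g − T₁ = m₁a. Lighter block: T₂ − m₂g = m₂a.
Pulley: (T₁ − T₂)R = Iα = I(a/R), so T₁ − T₂ = (I/R²)a = (1/2)M_p a = 1.155·a.
Adding the three: (m₁ − m₂)g = (m₁ + m₂ + 1.155)a, so a = (3.34 − 0.661)(9.81)/(3.34 + 0.661 + 1.155) = 5.097 m/s².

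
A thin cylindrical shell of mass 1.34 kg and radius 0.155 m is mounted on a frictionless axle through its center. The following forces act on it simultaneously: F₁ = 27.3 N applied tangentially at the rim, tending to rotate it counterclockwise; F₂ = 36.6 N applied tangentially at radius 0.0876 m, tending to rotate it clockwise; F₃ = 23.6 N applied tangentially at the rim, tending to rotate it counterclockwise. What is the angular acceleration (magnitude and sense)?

α ≈ 145 rad/s², counterclockwise

I = MR² = (1.34)(0.155)² = 0.03219 kg·m².
Taking counterclockwise as positive: τ₁ = +(27.3)(0.155) = +4.232 N·m; τ₂ = −(36.6)(0.0876) = −3.206 N·m; τ₃ = +(23.6)(0.155) = +3.658 N·m.
Net torque τ = 4.683 N·m.
α = τ/I = 4.683/0.03219 = 145.5 rad/s².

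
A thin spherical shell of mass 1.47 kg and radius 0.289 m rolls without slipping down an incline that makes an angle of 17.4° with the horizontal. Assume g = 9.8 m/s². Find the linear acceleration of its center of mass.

Translation along the incline: Mg sinθ − f = Ma.
Rotation about the center: fR = Iα with I = (2/3)MR². No-slip gives a = αR, so f = (I/R²)a = (2/3)M a.
Substituting: Mg sinθ = (1 + 0.6667)Ma, so a = g sinθ/(1 + 0.6667) = (9.8) sin 17.4° / 1.667 = 1.758 m/s².

a ≈ 1.76 m/s²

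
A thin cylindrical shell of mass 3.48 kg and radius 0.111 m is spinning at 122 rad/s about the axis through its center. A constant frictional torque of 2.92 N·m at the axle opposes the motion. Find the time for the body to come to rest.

t ≈ 1.79 s

I = MR² = (3.48)(0.111)² = 0.04288 kg·m².
The net torque has magnitude 2.92 N·m, opposing ω.
|α| = τ/I = 2.920/0.04288 = 68.10 rad/s² (deceleration).
0 = ω₀ − |α|t ⇒ t = ω₀/|α| = 122/68.10 = 1.791 s.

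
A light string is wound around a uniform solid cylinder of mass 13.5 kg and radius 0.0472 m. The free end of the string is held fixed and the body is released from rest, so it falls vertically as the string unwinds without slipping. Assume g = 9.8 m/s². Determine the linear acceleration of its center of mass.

Translation: Mg − T = Ma. Rotation about the center: TR = Iα with I = ½MR².
With a = αR: T = (I/R²)a = (1/2)M a, so Mg = (1 + 0.5000)Ma.
a = g/(1 + 0.5000) = 9.8/1.500 = 6.533 m/s².

a ≈ 6.53 m/s²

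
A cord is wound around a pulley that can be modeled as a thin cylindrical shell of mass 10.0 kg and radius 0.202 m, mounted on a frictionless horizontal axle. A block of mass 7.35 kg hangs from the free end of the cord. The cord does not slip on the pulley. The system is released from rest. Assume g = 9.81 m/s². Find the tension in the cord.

I = MR² = (10.0)(0.202)² = 0.4080 kg·m².
Block: mg − T = ma. Pulley: TR = Iα. No-slip: a = αR, so T = (I/R²)a = 10.00·a.
Then mg = (m + 10.00)a, so a = (7.35)(9.81)/(7.35 + 10.00) = 4.156 m/s².
T = 10.00·a = 41.56 N.

T ≈ 41.6 N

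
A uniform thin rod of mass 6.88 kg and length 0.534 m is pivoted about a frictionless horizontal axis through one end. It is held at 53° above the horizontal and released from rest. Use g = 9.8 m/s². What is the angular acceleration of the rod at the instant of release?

About the pivot, I = (1/3)ML² = (1/3)(6.88)(0.534)² = 0.6540 kg·m².
The weight acts at the center, a distance L/2 = 0.2670 m from the pivot; τ = Mg(L/2) cos 53° = 10.83 N·m.
α = τ/I = 10.83/0.6540 = 16.57 rad/s².

α ≈ 16.6 rad/s²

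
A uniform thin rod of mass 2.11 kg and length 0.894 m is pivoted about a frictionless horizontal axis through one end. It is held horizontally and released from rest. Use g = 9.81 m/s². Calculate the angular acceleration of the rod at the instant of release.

α ≈ 16.5 rad/s²

About the pivot, I = (1/3)ML² = (1/3)(2.11)(0.894)² = 0.5621 kg·m².
The weight acts at the center, a distance L/2 = 0.4470 m from the pivot; τ = Mg(L/2) = 9.252 N·m.
α = τ/I = 9.252/0.5621 = 16.46 rad/s².
(Equivalently α = (3g/(2L)) = 16.46 rad/s².)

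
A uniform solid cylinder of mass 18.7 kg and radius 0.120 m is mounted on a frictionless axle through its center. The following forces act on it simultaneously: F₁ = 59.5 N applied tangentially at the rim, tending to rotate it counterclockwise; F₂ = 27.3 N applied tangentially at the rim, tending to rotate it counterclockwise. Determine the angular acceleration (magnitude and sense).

α ≈ 77.4 rad/s², counterclockwise

I = ½MR² = (1/2)(18.7)(0.120)² = 0.1346 kg·m².
Taking counterclockwise as positive: τ₁ = +(59.5)(0.120) = +7.140 N·m; τ₂ = +(27.3)(0.120) = +3.276 N·m.
Net torque τ = 10.42 N·m.
α = τ/I = 10.42/0.1346 = 77.36 rad/s².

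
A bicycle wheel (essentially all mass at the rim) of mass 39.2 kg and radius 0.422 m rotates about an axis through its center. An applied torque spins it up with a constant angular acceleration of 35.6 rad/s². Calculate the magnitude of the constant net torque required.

τ ≈ 249 N·m

I = MR² = (39.2)(0.422)² = 6.981 kg·m².
τ = Iα = (6.981)(35.60) = 248.5 N·m.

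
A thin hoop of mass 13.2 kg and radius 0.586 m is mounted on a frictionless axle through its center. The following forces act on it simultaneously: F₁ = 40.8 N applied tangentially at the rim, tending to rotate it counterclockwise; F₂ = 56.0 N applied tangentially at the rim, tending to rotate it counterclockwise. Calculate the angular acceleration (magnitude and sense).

α ≈ 12.5 rad/s², counterclockwise

I = MR² = (13.2)(0.586)² = 4.533 kg·m².
Taking counterclockwise as positive: τ₁ = +(40.8)(0.586) = +23.91 N·m; τ₂ = +(56.0)(0.586) = +32.82 N·m.
Net torque τ = 56.72 N·m.
α = τ/I = 56.72/4.533 = 12.51 rad/s².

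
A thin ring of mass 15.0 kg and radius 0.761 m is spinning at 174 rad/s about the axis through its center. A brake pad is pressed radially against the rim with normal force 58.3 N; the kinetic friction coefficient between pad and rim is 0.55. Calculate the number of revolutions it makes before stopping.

≈ 858 revolutions

I = MR² = (15.0)(0.761)² = 8.687 kg·m².
Friction force f = μN = (0.55)(58.3) = 32.06 N at the rim; torque magnitude τ = fR = 24.40 N·m, opposing ω.
|α| = τ/I = 24.40/8.687 = 2.809 rad/s² (deceleration).
ω² = ω₀² − 2|α|θ with ω = 0 ⇒ θ = ω₀²/(2|α|) = 5389 rad = 857.7 rev.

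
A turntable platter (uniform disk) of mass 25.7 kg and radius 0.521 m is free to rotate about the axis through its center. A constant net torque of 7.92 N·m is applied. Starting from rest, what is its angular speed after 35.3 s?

I = ½MR² = (1/2)(25.7)(0.521)² = 3.488 kg·m².
α = τ/I = 7.92/3.488 = 2.271 rad/s².
ω = ω₀ + αt = 0 + (2.271)(35.3) = 80.15 rad/s.

ω ≈ 80.2 rad/s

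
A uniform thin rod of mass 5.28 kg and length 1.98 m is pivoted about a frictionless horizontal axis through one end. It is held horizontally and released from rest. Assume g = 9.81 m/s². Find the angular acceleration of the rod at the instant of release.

About the pivot, I = (1/3)ML² = (1/3)(5.28)(1.98)² = 6.900 kg·m².
The weight acts at the center, a distance L/2 = 0.9900 m from the pivot; τ = Mg(L/2) = 51.28 N·m.
α = τ/I = 51.28/6.900 = 7.432 rad/s².

α ≈ 7.43 rad/s²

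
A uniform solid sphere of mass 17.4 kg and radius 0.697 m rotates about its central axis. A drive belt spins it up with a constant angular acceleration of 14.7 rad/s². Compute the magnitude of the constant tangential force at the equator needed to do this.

F ≈ 71.3 N

I = (2/5)MR² = (2/5)(17.4)(0.697)² = 3.381 kg·m².
The required torque is τ = Iα = (3.381)(14.70) = 49.70 N·m.
A tangential force at the equator gives τ = FR, so F = τ/R = 49.70/0.697 = 71.31 N.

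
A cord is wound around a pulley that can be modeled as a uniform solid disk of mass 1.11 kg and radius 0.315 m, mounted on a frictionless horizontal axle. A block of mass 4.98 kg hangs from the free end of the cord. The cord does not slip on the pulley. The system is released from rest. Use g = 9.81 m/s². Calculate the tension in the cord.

I = ½MR² = (1/2)(1.11)(0.315)² = 0.05507 kg·m².
Block: mg − T = ma. Pulley: TR = Iα. No-slip: a = αR, so T = (I/R²)a = 0.5550·a.
Then mg = (m + 0.5550)a, so a = (4.98)(9.81)/(4.98 + 0.5550) = 8.826 m/s².
T = 0.5550·a = 4.899 N.

T ≈ 4.90 N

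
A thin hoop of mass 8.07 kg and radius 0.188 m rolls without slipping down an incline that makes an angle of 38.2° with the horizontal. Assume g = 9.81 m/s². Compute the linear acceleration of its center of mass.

a ≈ 3.03 m/s²

Translation along the incline: Mg sinθ − f = Ma.
Rotation about the center: fR = Iα with I = MR². No-slip gives a = αR, so f = (I/R²)a = M a.
Substituting: Mg sinθ = (1 + 1.000)Ma, so a = g sinθ/(1 + 1.000) = (9.81) sin 38.2° / 2.000 = 3.033 m/s².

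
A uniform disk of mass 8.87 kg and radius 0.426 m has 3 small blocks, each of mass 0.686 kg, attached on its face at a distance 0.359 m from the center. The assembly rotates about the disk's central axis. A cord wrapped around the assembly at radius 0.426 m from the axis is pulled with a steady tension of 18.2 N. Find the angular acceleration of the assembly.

I_disk = ½MR² = ½(8.87)(0.426)² = 0.8048 kg·m².
I_blocks = 3·m·r² = 3(0.686)(0.359)² = 0.2652 kg·m².
Total I = 1.070 kg·m².
τ = F r = (18.2)(0.426) = 7.753 N·m.
α = τ/I = 7.753/1.070 = 7.245 rad/s².

α ≈ 7.25 rad/s²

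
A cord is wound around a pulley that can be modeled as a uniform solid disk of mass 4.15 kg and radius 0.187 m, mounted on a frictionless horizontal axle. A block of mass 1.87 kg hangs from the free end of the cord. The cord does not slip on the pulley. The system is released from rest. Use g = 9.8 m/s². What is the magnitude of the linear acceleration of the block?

a ≈ 4.65 m/s²

I = ½MR² = (1/2)(4.15)(0.187)² = 0.07256 kg·m².
Block: mg − T = ma. Pulley: TR = Iα. No-slip: a = αR, so T = (I/R²)a = 2.075·a.
Then mg = (m + 2.075)a, so a = (1.87)(9.8)/(1.87 + 2.075) = 4.645 m/s².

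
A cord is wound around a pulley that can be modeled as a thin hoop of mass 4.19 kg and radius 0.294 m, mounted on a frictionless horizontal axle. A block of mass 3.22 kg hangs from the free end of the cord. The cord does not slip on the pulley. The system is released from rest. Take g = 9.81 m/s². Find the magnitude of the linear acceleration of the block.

I = MR² = (4.19)(0.294)² = 0.3622 kg·m².
Block: mg − T = ma. Pulley: TR = Iα. No-slip: a = αR, so T = (I/R²)a = 4.190·a.
Then mg = (m + 4.190)a, so a = (3.22)(9.81)/(3.22 + 4.190) = 4.263 m/s².

a ≈ 4.26 m/s²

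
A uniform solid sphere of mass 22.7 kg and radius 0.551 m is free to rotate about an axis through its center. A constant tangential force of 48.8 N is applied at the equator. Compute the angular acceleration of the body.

α ≈ 9.75 rad/s²

I = (2/5)MR² = (2/5)(22.7)(0.551)² = 2.757 kg·m².
τ = F R = (48.8)(0.551) = 26.89 N·m.
From τ = Iα: α = 26.89/2.757 = 9.754 rad/s².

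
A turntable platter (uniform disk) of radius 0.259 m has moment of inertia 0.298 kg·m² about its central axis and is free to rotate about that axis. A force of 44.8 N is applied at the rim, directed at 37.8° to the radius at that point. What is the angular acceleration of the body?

α ≈ 23.9 rad/s²

Only the tangential component produces torque: τ = F R sinθ = (44.8)(0.259) sin 37.8° = 7.112 N·m.
Newton's second law for rotation, τ = Iα, gives α = τ/I = 7.112/0.2980 = 23.86 rad/s².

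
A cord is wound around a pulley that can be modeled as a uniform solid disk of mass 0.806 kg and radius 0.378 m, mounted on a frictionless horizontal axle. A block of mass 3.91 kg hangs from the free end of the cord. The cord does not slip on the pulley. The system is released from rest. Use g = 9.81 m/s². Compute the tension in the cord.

I = ½MR² = (1/2)(0.806)(0.378)² = 0.05758 kg·m².
Block: mg − T = ma. Pulley: TR = Iα. No-slip: a = αR, so T = (I/R²)a = 0.4030·a.
Then mg = (m + 0.4030)a, so a = (3.91)(9.81)/(3.91 + 0.4030) = 8.893 m/s².
T = 0.4030·a = 3.584 N.

T ≈ 3.58 N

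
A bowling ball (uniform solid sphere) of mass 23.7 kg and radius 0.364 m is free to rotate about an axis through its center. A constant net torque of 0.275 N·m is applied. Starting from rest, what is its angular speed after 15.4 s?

ω ≈ 3.37 rad/s

I = (2/5)MR² = (2/5)(23.7)(0.364)² = 1.256 kg·m².
α = τ/I = 0.275/1.256 = 0.2189 rad/s².
ω = ω₀ + αt = 0 + (0.2189)(15.4) = 3.372 rad/s.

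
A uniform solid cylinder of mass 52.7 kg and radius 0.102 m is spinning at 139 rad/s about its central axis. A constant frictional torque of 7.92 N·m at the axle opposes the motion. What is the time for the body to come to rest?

t ≈ 4.81 s

I = ½MR² = (1/2)(52.7)(0.102)² = 0.2741 kg·m².
The net torque has magnitude 7.92 N·m, opposing ω.
|α| = τ/I = 7.920/0.2741 = 28.89 rad/s² (deceleration).
0 = ω₀ − |α|t ⇒ t = ω₀/|α| = 139/28.89 = 4.811 s.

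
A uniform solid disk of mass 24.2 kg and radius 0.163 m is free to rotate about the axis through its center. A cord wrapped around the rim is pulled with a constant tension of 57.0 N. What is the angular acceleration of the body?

α ≈ 28.9 rad/s²

I = ½MR² = (1/2)(24.2)(0.163)² = 0.3215 kg·m².
τ = F R = (57.0)(0.163) = 9.291 N·m.
From τ = Iα: α = 9.291/0.3215 = 28.90 rad/s².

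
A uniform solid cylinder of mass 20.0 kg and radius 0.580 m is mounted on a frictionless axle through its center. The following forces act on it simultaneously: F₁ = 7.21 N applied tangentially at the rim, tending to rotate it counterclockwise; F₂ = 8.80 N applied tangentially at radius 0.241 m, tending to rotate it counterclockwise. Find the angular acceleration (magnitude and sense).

α ≈ 1.87 rad/s², counterclockwise

I = ½MR² = (1/2)(20.0)(0.580)² = 3.364 kg·m².
Taking counterclockwise as positive: τ₁ = +(7.21)(0.580) = +4.182 N·m; τ₂ = +(8.80)(0.241) = +2.121 N·m.
Net torque τ = 6.303 N·m.
α = τ/I = 6.303/3.364 = 1.874 rad/s².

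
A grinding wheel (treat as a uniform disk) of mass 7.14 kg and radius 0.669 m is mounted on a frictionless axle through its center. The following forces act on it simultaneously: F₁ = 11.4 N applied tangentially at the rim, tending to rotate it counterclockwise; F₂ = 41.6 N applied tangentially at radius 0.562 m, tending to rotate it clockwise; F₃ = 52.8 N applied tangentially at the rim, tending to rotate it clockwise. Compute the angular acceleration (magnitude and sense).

I = ½MR² = (1/2)(7.14)(0.669)² = 1.598 kg·m².
Taking counterclockwise as positive: τ₁ = +(11.4)(0.669) = +7.627 N·m; τ₂ = −(41.6)(0.562) = −23.38 N·m; τ₃ = −(52.8)(0.669) = −35.32 N·m.
Net torque τ = -51.08 N·m.
α = τ/I = -51.08/1.598 = -31.97 rad/s².

α ≈ 32.0 rad/s², clockwise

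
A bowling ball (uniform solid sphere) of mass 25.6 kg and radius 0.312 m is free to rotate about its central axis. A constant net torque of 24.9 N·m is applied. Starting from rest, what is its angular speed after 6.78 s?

I = (2/5)MR² = (2/5)(25.6)(0.312)² = 0.9968 kg·m².
α = τ/I = 24.9/0.9968 = 24.98 rad/s².
ω = ω₀ + αt = 0 + (24.98)(6.78) = 169.4 rad/s.

ω ≈ 169 rad/s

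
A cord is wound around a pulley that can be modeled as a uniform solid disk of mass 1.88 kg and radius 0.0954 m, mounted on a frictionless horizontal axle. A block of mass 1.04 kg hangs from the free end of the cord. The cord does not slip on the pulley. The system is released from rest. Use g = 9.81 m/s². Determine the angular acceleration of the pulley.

α ≈ 54.0 rad/s²

I = ½MR² = (1/2)(1.88)(0.0954)² = 0.008555 kg·m².
Block: mg − T = ma. Pulley: TR = Iα. No-slip: a = αR, so T = (I/R²)a = 0.9400·a.
Then mg = (m + 0.9400)a, so a = (1.04)(9.81)/(1.04 + 0.9400) = 5.153 m/s².
α = a/R = 5.153/0.0954 = 54.01 rad/s².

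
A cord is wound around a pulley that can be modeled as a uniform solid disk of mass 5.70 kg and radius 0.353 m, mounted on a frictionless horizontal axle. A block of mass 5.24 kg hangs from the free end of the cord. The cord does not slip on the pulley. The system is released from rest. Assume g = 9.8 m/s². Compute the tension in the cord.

I = ½MR² = (1/2)(5.70)(0.353)² = 0.3551 kg·m².
Block: mg − T = ma. Pulley: TR = Iα. No-slip: a = αR, so T = (I/R²)a = 2.850·a.
Then mg = (m + 2.850)a, so a = (5.24)(9.8)/(5.24 + 2.850) = 6.348 m/s².
T = 2.850·a = 18.09 N.

T ≈ 18.1 N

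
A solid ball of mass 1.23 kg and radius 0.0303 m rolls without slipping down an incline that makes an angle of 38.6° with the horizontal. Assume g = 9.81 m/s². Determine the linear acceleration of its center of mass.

Translation along the incline: Mg sinθ − f = Ma.
Rotation about the center: fR = Iα with I = (2/5)MR². No-slip gives a = αR, so f = (I/R²)a = (2/5)M a.
Substituting: Mg sinθ = (1 + 0.4000)Ma, so a = g sinθ/(1 + 0.4000) = (9.81) sin 38.6° / 1.400 = 4.372 m/s².

a ≈ 4.37 m/s²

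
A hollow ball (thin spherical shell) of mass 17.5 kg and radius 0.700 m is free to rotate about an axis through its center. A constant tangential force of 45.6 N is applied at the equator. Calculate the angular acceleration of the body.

I = (2/3)MR² = (2/3)(17.5)(0.700)² = 5.717 kg·m².
τ = F R = (45.6)(0.700) = 31.92 N·m.
Newton's second law for rotation, τ = Iα, gives α = τ/I = 31.92/5.717 = 5.584 rad/s².

α ≈ 5.58 rad/s²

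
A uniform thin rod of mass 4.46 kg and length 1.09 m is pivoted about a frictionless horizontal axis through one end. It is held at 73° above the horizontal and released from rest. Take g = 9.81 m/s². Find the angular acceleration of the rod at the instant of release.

About the pivot, I = (1/3)ML² = (1/3)(4.46)(1.09)² = 1.766 kg·m².
The weight acts at the center, a distance L/2 = 0.5450 m from the pivot; τ = Mg(L/2) cos 73° = 6.972 N·m.
α = τ/I = 6.972/1.766 = 3.947 rad/s².
(Equivalently α = (3g/(2L)) cos 73° = 3.947 rad/s².)

α ≈ 3.95 rad/s²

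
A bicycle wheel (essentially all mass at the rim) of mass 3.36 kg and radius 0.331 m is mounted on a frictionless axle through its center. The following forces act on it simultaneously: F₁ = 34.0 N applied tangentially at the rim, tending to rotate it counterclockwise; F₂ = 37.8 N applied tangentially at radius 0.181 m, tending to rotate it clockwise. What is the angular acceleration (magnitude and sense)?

I = MR² = (3.36)(0.331)² = 0.3681 kg·m².
Taking counterclockwise as positive: τ₁ = +(34.0)(0.331) = +11.25 N·m; τ₂ = −(37.8)(0.181) = −6.842 N·m.
Net torque τ = 4.412 N·m.
α = τ/I = 4.412/0.3681 = 11.99 rad/s².

α ≈ 12.0 rad/s², counterclockwise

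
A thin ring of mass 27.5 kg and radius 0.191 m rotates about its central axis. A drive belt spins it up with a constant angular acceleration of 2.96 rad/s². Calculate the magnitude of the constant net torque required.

τ ≈ 2.97 N·m

I = MR² = (27.5)(0.191)² = 1.003 kg·m².
τ = Iα = (1.003)(2.960) = 2.970 N·m.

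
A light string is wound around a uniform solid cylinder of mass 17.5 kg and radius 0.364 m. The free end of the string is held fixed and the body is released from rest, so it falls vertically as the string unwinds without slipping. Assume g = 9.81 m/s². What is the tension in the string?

Translation: Mg − T = Ma. Rotation about the center: TR = Iα with I = ½MR².
With a = αR: T = (I/R²)a = (1/2)M a, so Mg = (1 + 0.5000)Ma.
a = g/(1 + 0.5000) = 9.81/1.500 = 6.540 m/s².
T = 0.5000·M·a = (0.5000)(17.5)(6.540) = 57.23 N.

T ≈ 57.2 N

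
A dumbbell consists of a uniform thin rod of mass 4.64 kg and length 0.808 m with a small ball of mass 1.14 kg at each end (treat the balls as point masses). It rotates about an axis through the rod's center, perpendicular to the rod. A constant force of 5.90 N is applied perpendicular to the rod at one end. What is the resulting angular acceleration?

α ≈ 3.82 rad/s²

I_rod = (1/12)ML² = (1/12)(4.64)(0.808)² = 0.2524 kg·m².
I_balls = 2·m·(L/2)² = 2(1.14)(0.4040)² = 0.3721 kg·m².
Total I = 0.6246 kg·m².
τ = F·(L/2) = (5.90)(0.404) = 2.384 N·m.
α = τ/I = 2.384/0.6246 = 3.816 rad/s².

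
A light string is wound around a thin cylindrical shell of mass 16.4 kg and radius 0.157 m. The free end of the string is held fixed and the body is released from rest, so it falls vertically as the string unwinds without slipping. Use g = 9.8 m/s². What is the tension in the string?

Translation: Mg − T = Ma. Rotation about the center: TR = Iα with I = MR².
With a = αR: T = (I/R²)a = M a, so Mg = (1 + 1.000)Ma.
a = g/(1 + 1.000) = 9.8/2.000 = 4.900 m/s².
T = 1.000·M·a = (1.000)(16.4)(4.900) = 80.36 N.

T ≈ 80.4 N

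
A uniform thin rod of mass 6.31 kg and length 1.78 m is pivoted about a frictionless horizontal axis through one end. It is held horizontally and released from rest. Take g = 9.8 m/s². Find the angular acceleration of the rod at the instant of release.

α ≈ 8.26 rad/s²

About the pivot, I = (1/3)ML² = (1/3)(6.31)(1.78)² = 6.664 kg·m².
The weight acts at the center, a distance L/2 = 0.8900 m from the pivot; τ = Mg(L/2) = 55.04 N·m.
α = τ/I = 55.04/6.664 = 8.258 rad/s².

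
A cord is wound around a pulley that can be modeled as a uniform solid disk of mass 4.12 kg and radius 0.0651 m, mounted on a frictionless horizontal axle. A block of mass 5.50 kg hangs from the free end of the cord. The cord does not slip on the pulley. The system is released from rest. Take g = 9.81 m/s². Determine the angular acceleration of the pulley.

I = ½MR² = (1/2)(4.12)(0.0651)² = 0.008730 kg·m².
Block: mg − T = ma. Pulley: TR = Iα. No-slip: a = αR, so T = (I/R²)a = 2.060·a.
Then mg = (m + 2.060)a, so a = (5.50)(9.81)/(5.50 + 2.060) = 7.137 m/s².
α = a/R = 7.137/0.0651 = 109.6 rad/s².

α ≈ 110 rad/s²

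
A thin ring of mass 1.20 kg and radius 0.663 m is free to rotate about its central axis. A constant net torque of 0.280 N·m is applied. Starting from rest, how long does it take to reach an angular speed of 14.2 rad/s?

I = MR² = (1.20)(0.663)² = 0.5275 kg·m².
α = τ/I = 0.280/0.5275 = 0.5308 rad/s².
ω = αt ⇒ t = ω/α = 14.2/0.5308 = 26.75 s.

t ≈ 26.8 s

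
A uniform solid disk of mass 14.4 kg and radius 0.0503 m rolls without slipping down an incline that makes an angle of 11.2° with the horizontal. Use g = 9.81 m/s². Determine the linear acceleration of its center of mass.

a ≈ 1.27 m/s²

Translation along the incline: Mg sinθ − f = Ma.
Rotation about the center: fR = Iα with I = ½MR². No-slip gives a = αR, so f = (I/R²)a = (1/2)M a.
Substituting: Mg sinθ = (1 + 0.5000)Ma, so a = g sinθ/(1 + 0.5000) = (9.81) sin 11.2° / 1.500 = 1.270 m/s².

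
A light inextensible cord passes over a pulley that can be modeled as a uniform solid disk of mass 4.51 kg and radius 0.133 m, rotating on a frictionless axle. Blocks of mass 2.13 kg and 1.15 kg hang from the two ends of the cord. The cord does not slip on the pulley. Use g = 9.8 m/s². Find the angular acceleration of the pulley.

α ≈ 13.0 rad/s²

I = ½MR² = (1/2)(4.51)(0.133)² = 0.03989 kg·m².
Heavier block: m₁g − T₁ = m₁a. Lighter block: T₂ − m₂g = m₂a.
Pulley: (T₁ − T₂)R = Iα = I(a/R), so T₁ − T₂ = (I/R²)a = (1/2)M_p a = 2.255·a.
Adding the three: (m₁ − m₂)g = (m₁ + m₂ + 2.255)a, so a = (2.13 − 1.15)(9.8)/(2.13 + 1.15 + 2.255) = 1.735 m/s².
α = a/R = 1.735/0.133 = 13.05 rad/s².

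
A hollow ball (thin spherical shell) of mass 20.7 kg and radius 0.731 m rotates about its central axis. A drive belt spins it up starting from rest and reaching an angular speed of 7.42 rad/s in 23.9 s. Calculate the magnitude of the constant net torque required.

I = (2/3)MR² = (2/3)(20.7)(0.731)² = 7.374 kg·m².
α = Δω/Δt = (7.42 − 0)/23.9 = 0.3105 rad/s².
τ = Iα = (7.374)(0.3105) = 2.289 N·m.

τ ≈ 2.29 N·m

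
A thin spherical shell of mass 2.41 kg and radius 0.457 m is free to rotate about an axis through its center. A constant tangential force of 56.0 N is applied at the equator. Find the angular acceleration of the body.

α ≈ 76.3 rad/s²

I = (2/3)MR² = (2/3)(2.41)(0.457)² = 0.3356 kg·m².
τ = F R = (56.0)(0.457) = 25.59 N·m.
From τ = Iα: α = 25.59/0.3356 = 76.27 rad/s².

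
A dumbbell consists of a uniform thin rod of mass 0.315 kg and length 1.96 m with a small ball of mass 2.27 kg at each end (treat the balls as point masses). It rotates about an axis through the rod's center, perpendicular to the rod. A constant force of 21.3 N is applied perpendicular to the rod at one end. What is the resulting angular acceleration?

α ≈ 4.68 rad/s²

I_rod = (1/12)ML² = (1/12)(0.315)(1.96)² = 0.1008 kg·m².
I_balls = 2·m·(L/2)² = 2(2.27)(0.9800)² = 4.360 kg·m².
Total I = 4.461 kg·m².
τ = F·(L/2) = (21.3)(0.980) = 20.87 N·m.
α = τ/I = 20.87/4.461 = 4.679 rad/s².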